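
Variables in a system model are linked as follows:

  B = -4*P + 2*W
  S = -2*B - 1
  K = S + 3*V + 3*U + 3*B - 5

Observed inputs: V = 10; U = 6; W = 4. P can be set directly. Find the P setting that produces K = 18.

Substituting into the B equation gives B = -4*P + 8.
Substituting into the S equation gives S = 8*P - 17.
So K = -4*P + 50.
Solve -4*P + 50 = 18: P = (18 - 50) / -4 = 8.

P = 8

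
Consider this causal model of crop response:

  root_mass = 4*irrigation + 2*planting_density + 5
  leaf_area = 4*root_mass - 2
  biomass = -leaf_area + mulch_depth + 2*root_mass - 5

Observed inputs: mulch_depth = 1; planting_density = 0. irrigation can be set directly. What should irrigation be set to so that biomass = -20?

Substituting into the root_mass equation gives root_mass = 4*irrigation + 5.
Substituting into the leaf_area equation gives leaf_area = 16*irrigation + 18.
Substituting into the biomass equation gives biomass = -8*irrigation - 12.
Solve -8*irrigation - 12 = -20: irrigation = (-20 + 12) / -8 = 1.

irrigation = 1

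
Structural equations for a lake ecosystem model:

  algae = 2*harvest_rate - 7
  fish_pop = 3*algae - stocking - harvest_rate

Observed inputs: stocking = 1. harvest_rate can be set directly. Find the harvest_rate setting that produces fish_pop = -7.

Substituting into the fish_pop equation gives fish_pop = 5*harvest_rate - 22.
Solve 5*harvest_rate - 22 = -7: harvest_rate = (-7 + 22) / 5 = 3.

harvest_rate = 3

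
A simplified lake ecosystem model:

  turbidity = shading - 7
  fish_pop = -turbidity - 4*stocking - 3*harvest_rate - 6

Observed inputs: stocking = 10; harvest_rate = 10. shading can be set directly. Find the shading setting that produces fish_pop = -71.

Substituting into the fish_pop equation gives fish_pop = -shading - 69.
Solve -shading - 69 = -71: shading = (-71 + 69) / -1 = 2.

shading = 2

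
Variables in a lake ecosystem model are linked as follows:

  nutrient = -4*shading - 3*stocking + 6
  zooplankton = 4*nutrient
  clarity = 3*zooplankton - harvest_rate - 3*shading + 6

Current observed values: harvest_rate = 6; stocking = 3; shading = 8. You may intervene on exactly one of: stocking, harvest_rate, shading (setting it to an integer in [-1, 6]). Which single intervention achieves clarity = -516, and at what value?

set stocking = 5

Intervening on stocking: with other inputs at their observed values, clarity = -36*stocking - 336. Solving for -516 gives stocking = 5, within [-1, 6].
Intervening on harvest_rate: clarity = -harvest_rate - 438. Reaching -516 requires harvest_rate = 78, outside [-1, 6].
Intervening on shading: clarity = -51*shading - 36. Reaching -516 requires shading = 160/17, not an integer.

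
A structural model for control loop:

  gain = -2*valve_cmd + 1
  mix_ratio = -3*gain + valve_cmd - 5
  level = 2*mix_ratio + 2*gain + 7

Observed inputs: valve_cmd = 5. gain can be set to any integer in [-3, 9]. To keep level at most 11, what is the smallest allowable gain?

Intervening on gain fixes its value directly, overriding its dependence on valve_cmd.
Substituting into the mix_ratio equation gives mix_ratio = -3*gain.
So level = -4*gain + 7.
Require -4*gain + 7 ≤ 11, so gain ≥ -1.
The smallest integer in [-3, 9] satisfying this is -1.

gain = -1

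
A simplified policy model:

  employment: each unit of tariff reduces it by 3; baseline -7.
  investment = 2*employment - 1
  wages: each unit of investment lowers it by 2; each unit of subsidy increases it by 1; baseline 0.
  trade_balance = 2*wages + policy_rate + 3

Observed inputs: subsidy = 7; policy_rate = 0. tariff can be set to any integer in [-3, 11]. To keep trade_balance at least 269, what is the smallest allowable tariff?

tariff = 8

Substituting into the investment equation gives investment = -6*tariff - 15.
Substituting into the wages equation gives wages = 12*tariff + 37.
So trade_balance = 24*tariff + 77.
Require 24*tariff + 77 ≥ 269, so tariff ≥ 8.
The smallest integer in [-3, 11] satisfying this is 8.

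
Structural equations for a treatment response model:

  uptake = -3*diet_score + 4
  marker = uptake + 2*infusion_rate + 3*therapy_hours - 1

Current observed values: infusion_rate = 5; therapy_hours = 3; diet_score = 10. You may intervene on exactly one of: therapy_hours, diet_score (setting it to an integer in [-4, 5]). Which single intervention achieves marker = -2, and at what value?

Intervening on therapy_hours: with other inputs at their observed values, marker = 3*therapy_hours - 17. Solving for -2 gives therapy_hours = 5, within [-4, 5].
Intervening on diet_score: marker = -3*diet_score + 22. Reaching -2 requires diet_score = 8, outside [-4, 5].

set therapy_hours = 5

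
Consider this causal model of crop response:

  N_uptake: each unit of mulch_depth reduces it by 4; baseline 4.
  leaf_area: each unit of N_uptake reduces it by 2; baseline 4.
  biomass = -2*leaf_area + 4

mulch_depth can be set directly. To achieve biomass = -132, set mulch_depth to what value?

Substituting into the leaf_area equation gives leaf_area = 8*mulch_depth - 4.
biomass becomes -16*mulch_depth + 12.
Solve -16*mulch_depth + 12 = -132: mulch_depth = (-132 - 12) / -16 = 9.

mulch_depth = 9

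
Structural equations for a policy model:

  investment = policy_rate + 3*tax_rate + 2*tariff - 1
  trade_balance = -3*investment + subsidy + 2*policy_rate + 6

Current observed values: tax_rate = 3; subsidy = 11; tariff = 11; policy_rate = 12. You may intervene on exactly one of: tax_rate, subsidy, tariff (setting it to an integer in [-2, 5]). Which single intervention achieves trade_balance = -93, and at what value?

Intervening on tax_rate: trade_balance = -9*tax_rate - 58. Reaching -93 requires tax_rate = 35/9, not an integer.
Intervening on subsidy: with other inputs at their observed values, trade_balance = subsidy - 96. Solving for -93 gives subsidy = 3, within [-2, 5].
Intervening on tariff: trade_balance = -6*tariff - 19. Reaching -93 requires tariff = 37/3, not an integer.

set subsidy = 3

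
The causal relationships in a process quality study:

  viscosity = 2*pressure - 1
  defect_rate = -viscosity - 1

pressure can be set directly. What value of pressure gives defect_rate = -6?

Substituting into the defect_rate equation gives defect_rate = -2*pressure.
Solve -2*pressure = -6: pressure = -6 / -2 = 3.

pressure = 3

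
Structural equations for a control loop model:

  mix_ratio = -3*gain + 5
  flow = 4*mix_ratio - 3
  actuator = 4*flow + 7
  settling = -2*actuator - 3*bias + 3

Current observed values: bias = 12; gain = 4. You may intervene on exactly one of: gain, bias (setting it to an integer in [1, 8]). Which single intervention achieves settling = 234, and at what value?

set bias = 1

Intervening on gain: settling = 96*gain - 183. Reaching 234 requires gain = 139/32, not an integer.
Intervening on bias: with other inputs at their observed values, settling = -3*bias + 237. Solving for 234 gives bias = 1, within [1, 8].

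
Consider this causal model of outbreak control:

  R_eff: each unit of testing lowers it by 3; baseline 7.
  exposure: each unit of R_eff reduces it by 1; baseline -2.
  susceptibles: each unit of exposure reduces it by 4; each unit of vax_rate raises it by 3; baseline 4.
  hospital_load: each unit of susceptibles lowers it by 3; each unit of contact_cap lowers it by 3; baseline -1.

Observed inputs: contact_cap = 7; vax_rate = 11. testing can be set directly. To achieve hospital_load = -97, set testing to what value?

Substituting into the exposure equation gives exposure = 3*testing - 9.
This gives susceptibles = -12*testing + 73.
Substituting into the hospital_load equation gives hospital_load = 36*testing - 241.
Solve 36*testing - 241 = -97: testing = (-97 + 241) / 36 = 4.

testing = 4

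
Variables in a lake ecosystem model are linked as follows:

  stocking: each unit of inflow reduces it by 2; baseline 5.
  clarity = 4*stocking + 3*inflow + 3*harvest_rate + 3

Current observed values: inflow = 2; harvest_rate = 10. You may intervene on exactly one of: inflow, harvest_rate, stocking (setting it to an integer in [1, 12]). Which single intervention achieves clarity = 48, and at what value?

set inflow = 1

Intervening on inflow: with other inputs at their observed values, clarity = -5*inflow + 53. Solving for 48 gives inflow = 1, within [1, 12].
Intervening on harvest_rate: clarity = 3*harvest_rate + 13. Reaching 48 requires harvest_rate = 35/3, not an integer.
Intervening on stocking: clarity = 4*stocking + 39. Reaching 48 requires stocking = 9/4, not an integer.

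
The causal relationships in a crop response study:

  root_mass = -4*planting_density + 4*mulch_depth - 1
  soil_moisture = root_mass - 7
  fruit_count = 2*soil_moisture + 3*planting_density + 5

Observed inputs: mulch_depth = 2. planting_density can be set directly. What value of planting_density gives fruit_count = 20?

planting_density = -3

Substituting into the root_mass equation gives root_mass = -4*planting_density + 7.
Substituting into the soil_moisture equation gives soil_moisture = -4*planting_density.
This gives fruit_count = -5*planting_density + 5.
Solve -5*planting_density + 5 = 20: planting_density = (20 - 5) / -5 = -3.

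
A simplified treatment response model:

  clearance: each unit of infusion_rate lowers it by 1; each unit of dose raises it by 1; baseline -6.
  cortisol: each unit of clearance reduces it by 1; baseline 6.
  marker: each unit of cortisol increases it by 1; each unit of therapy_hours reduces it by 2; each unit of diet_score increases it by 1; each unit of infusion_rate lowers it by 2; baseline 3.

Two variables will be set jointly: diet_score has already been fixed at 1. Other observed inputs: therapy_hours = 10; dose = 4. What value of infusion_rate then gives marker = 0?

With diet_score held at 1:
Substituting into the clearance equation gives clearance = -infusion_rate - 2.
Substituting into the cortisol equation gives cortisol = infusion_rate + 8.
Substituting into the marker equation gives marker = -infusion_rate - 8.
Solve -infusion_rate - 8 = 0: infusion_rate = (0 + 8) / -1 = -8.

infusion_rate = -8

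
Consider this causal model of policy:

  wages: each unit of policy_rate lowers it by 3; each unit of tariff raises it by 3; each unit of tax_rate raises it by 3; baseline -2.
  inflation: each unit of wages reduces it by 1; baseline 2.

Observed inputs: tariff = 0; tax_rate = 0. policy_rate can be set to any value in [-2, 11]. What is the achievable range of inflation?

-2 to 37

Substituting into the wages equation gives wages = -3*policy_rate - 2.
inflation becomes 3*policy_rate + 4.
Linear in policy_rate, so extremes are at the endpoints: policy_rate = -2 gives inflation = -2; policy_rate = 11 gives inflation = 37.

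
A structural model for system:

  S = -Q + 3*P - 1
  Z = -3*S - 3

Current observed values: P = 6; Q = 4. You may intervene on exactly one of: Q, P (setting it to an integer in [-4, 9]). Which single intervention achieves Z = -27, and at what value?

set Q = 9

Intervening on Q: with other inputs at their observed values, Z = 3*Q - 54. Solving for -27 gives Q = 9, within [-4, 9].
Intervening on P: Z = -9*P + 12. Reaching -27 requires P = 13/3, not an integer.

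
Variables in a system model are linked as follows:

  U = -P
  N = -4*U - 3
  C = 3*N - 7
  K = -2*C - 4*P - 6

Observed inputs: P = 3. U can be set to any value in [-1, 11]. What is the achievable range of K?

-10 to 278

Intervening on U fixes its value directly, overriding its dependence on P.
Substituting into the C equation gives C = -12*U - 16.
This gives K = 24*U + 14.
Linear in U, so extremes are at the endpoints: U = -1 gives K = -10; U = 11 gives K = 278.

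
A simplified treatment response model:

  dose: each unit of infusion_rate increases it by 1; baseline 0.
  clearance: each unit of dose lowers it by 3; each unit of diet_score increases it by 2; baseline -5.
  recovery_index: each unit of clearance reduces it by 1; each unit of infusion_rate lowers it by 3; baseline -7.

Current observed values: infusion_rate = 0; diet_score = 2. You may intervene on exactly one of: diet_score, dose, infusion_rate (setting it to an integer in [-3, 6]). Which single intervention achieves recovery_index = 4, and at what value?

Intervening on diet_score: with other inputs at their observed values, recovery_index = -2*diet_score - 2. Solving for 4 gives diet_score = -3, within [-3, 6].
Intervening on dose: recovery_index = 3*dose - 6. Reaching 4 requires dose = 10/3, not an integer.
Intervening on infusion_rate: the paths from infusion_rate to recovery_index cancel (net effect zero), leaving recovery_index = -6; 4 is unreachable this way.

set diet_score = -3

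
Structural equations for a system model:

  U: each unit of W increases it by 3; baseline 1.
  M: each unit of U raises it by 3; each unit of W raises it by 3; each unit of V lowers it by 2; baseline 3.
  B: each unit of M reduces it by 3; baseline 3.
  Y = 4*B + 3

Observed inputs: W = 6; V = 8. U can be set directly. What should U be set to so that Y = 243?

Intervening on U fixes its value directly, overriding its dependence on W.
Substituting into the M equation gives M = 3*U + 5.
This gives B = -9*U - 12.
So Y = -36*U - 45.
Solve -36*U - 45 = 243: U = (243 + 45) / -36 = -8.

U = -8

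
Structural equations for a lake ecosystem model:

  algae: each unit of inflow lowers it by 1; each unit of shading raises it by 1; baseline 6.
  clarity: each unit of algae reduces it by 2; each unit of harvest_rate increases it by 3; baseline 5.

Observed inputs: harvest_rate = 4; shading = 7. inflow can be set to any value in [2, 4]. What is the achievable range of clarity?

Substituting into the algae equation gives algae = -inflow + 13.
Substituting into the clarity equation gives clarity = 2*inflow - 9.
Linear in inflow, so extremes are at the endpoints: inflow = 2 gives clarity = -5; inflow = 4 gives clarity = -1.

-5 to -1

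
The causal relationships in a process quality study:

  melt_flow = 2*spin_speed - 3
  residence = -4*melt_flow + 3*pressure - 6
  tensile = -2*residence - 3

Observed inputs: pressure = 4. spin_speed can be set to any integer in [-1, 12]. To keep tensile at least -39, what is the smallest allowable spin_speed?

Substituting into the residence equation gives residence = -8*spin_speed + 18.
Substituting into the tensile equation gives tensile = 16*spin_speed - 39.
Require 16*spin_speed - 39 ≥ -39, so spin_speed ≥ 0.
The smallest integer in [-1, 12] satisfying this is 0.

spin_speed = 0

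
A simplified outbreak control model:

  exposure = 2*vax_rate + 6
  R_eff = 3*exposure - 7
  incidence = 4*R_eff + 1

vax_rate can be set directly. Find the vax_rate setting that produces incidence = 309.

vax_rate = 11

Substituting into the R_eff equation gives R_eff = 6*vax_rate + 11.
So incidence = 24*vax_rate + 45.
Solve 24*vax_rate + 45 = 309: vax_rate = (309 - 45) / 24 = 11.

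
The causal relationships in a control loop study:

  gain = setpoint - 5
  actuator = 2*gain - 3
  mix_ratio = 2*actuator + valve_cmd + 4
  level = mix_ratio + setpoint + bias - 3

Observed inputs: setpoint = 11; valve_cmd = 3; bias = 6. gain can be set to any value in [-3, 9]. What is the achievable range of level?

Intervening on gain fixes its value directly, overriding its dependence on setpoint.
Substituting into the mix_ratio equation gives mix_ratio = 4*gain + 1.
This gives level = 4*gain + 15.
Linear in gain, so extremes are at the endpoints: gain = -3 gives level = 3; gain = 9 gives level = 51.

3 to 51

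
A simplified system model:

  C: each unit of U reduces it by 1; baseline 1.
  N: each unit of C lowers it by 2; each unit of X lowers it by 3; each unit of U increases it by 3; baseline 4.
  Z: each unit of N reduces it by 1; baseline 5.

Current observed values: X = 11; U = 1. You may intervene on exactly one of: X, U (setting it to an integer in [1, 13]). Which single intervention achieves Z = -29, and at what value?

Intervening on X: Z = 3*X - 2. Reaching -29 requires X = -9, outside [1, 13].
Intervening on U: with other inputs at their observed values, Z = -5*U + 36. Solving for -29 gives U = 13, within [1, 13].

set U = 13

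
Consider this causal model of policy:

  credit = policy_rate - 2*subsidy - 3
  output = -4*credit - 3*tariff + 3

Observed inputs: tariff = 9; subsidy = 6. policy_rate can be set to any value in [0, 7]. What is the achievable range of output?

8 to 36

Substituting into the credit equation gives credit = policy_rate - 15.
So output = -4*policy_rate + 36.
Linear in policy_rate, so extremes are at the endpoints: policy_rate = 0 gives output = 36; policy_rate = 7 gives output = 8.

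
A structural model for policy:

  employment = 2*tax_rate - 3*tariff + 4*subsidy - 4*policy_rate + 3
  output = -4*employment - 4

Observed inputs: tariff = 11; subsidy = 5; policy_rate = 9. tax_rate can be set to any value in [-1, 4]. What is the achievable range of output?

Substituting into the employment equation gives employment = 2*tax_rate - 46.
output becomes -8*tax_rate + 180.
Linear in tax_rate, so extremes are at the endpoints: tax_rate = -1 gives output = 188; tax_rate = 4 gives output = 148.

148 to 188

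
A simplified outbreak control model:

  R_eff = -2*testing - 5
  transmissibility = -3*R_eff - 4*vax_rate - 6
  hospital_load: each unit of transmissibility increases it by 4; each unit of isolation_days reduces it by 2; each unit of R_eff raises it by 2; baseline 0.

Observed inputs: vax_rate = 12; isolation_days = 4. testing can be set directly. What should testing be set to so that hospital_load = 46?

Substituting into the transmissibility equation gives transmissibility = 6*testing - 39.
hospital_load becomes 20*testing - 174.
Solve 20*testing - 174 = 46: testing = (46 + 174) / 20 = 11.

testing = 11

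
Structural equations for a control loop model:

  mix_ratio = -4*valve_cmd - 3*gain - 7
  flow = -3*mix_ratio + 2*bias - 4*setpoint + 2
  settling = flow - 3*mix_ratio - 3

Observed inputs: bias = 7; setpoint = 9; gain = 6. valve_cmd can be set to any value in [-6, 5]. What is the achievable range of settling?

Substituting into the mix_ratio equation gives mix_ratio = -4*valve_cmd - 25.
flow becomes 12*valve_cmd + 55.
Substituting into the settling equation gives settling = 24*valve_cmd + 127.
Linear in valve_cmd, so extremes are at the endpoints: valve_cmd = -6 gives settling = -17; valve_cmd = 5 gives settling = 247.

-17 to 247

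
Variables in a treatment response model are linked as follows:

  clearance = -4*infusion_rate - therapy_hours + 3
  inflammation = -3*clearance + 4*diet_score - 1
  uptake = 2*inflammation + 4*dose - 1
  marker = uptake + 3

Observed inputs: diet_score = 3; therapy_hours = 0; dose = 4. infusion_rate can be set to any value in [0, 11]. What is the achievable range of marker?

Substituting into the clearance equation gives clearance = -4*infusion_rate + 3.
inflammation becomes 12*infusion_rate + 2.
So uptake = 24*infusion_rate + 19.
So marker = 24*infusion_rate + 22.
Linear in infusion_rate, so extremes are at the endpoints: infusion_rate = 0 gives marker = 22; infusion_rate = 11 gives marker = 286.

22 to 286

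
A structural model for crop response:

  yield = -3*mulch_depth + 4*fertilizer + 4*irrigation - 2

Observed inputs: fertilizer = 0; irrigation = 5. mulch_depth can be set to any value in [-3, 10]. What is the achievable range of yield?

Substituting into the yield equation gives yield = -3*mulch_depth + 18.
Linear in mulch_depth, so extremes are at the endpoints: mulch_depth = -3 gives yield = 27; mulch_depth = 10 gives yield = -12.

-12 to 27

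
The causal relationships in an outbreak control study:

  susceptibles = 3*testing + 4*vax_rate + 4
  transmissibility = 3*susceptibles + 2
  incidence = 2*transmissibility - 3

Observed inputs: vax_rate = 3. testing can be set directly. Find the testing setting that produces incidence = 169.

testing = 4

Substituting into the susceptibles equation gives susceptibles = 3*testing + 16.
So transmissibility = 9*testing + 50.
So incidence = 18*testing + 97.
Solve 18*testing + 97 = 169: testing = (169 - 97) / 18 = 4.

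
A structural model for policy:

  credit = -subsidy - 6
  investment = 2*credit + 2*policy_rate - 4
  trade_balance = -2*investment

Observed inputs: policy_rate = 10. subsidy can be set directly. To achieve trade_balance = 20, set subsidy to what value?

subsidy = 7

Substituting into the investment equation gives investment = -2*subsidy + 4.
Substituting into the trade_balance equation gives trade_balance = 4*subsidy - 8.
Solve 4*subsidy - 8 = 20: subsidy = (20 + 8) / 4 = 7.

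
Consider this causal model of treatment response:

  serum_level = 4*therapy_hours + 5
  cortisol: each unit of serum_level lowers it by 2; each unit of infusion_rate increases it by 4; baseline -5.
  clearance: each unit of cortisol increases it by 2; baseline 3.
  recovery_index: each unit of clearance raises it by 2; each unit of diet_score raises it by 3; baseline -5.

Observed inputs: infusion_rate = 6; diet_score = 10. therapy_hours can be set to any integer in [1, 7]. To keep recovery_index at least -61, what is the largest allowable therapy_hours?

Substituting into the cortisol equation gives cortisol = -8*therapy_hours + 9.
Substituting into the clearance equation gives clearance = -16*therapy_hours + 21.
recovery_index becomes -32*therapy_hours + 67.
Require -32*therapy_hours + 67 ≥ -61, so therapy_hours ≤ 4.
The largest integer in [1, 7] satisfying this is 4.

therapy_hours = 4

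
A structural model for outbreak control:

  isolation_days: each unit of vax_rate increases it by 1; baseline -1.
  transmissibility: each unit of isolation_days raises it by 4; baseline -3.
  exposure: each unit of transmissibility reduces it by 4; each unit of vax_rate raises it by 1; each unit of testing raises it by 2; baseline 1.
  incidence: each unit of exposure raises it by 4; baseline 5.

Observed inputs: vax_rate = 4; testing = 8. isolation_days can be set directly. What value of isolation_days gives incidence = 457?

Intervening on isolation_days fixes its value directly, overriding its dependence on vax_rate.
Substituting into the exposure equation gives exposure = -16*isolation_days + 33.
incidence becomes -64*isolation_days + 137.
Solve -64*isolation_days + 137 = 457: isolation_days = (457 - 137) / -64 = -5.

isolation_days = -5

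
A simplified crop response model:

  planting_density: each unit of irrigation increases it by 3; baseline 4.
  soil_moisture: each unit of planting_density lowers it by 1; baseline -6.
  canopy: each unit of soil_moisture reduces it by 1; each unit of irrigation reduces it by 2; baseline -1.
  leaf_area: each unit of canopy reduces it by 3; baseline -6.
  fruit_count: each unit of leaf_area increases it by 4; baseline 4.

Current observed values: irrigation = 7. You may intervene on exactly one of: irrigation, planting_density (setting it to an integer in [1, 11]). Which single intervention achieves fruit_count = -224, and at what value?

Intervening on irrigation: with other inputs at their observed values, fruit_count = -12*irrigation - 128. Solving for -224 gives irrigation = 8, within [1, 11].
Intervening on planting_density: fruit_count = -12*planting_density + 88. Reaching -224 requires planting_density = 26, outside [1, 11].

set irrigation = 8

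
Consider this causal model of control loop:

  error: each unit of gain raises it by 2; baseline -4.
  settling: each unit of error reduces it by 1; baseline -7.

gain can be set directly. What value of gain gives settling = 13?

gain = -8

Substituting into the settling equation gives settling = -2*gain - 3.
Solve -2*gain - 3 = 13: gain = (13 + 3) / -2 = -8.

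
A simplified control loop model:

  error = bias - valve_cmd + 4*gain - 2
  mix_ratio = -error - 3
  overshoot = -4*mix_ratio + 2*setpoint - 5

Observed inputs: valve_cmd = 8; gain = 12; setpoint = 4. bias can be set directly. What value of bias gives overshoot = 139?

Substituting into the error equation gives error = bias + 38.
This gives mix_ratio = -bias - 41.
Substituting into the overshoot equation gives overshoot = 4*bias + 167.
Solve 4*bias + 167 = 139: bias = (139 - 167) / 4 = -7.

bias = -7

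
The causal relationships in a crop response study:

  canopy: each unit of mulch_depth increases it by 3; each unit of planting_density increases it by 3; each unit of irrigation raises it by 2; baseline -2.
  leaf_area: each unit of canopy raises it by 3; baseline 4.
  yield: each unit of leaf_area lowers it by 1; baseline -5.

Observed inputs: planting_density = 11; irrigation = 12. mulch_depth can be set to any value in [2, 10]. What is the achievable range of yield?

-264 to -192

Substituting into the canopy equation gives canopy = 3*mulch_depth + 55.
leaf_area becomes 9*mulch_depth + 169.
This gives yield = -9*mulch_depth - 174.
Linear in mulch_depth, so extremes are at the endpoints: mulch_depth = 2 gives yield = -192; mulch_depth = 10 gives yield = -264.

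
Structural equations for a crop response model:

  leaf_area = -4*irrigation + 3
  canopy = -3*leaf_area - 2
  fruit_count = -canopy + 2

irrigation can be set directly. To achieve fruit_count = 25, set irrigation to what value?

Substituting into the canopy equation gives canopy = 12*irrigation - 11.
This gives fruit_count = -12*irrigation + 13.
Solve -12*irrigation + 13 = 25: irrigation = (25 - 13) / -12 = -1.

irrigation = -1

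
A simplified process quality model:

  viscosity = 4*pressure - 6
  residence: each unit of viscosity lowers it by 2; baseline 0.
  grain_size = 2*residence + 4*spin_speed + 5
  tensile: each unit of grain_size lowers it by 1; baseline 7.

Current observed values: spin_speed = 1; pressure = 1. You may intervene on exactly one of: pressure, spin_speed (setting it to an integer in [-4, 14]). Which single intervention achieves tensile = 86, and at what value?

Intervening on pressure: with other inputs at their observed values, tensile = 16*pressure - 26. Solving for 86 gives pressure = 7, within [-4, 14].
Intervening on spin_speed: tensile = -4*spin_speed - 6. Reaching 86 requires spin_speed = -23, outside [-4, 14].

set pressure = 7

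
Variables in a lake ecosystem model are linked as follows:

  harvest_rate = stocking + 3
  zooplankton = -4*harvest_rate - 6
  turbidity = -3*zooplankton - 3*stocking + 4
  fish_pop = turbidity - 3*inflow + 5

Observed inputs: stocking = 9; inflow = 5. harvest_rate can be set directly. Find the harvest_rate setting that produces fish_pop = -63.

Intervening on harvest_rate fixes its value directly, overriding its dependence on stocking.
Substituting into the turbidity equation gives turbidity = 12*harvest_rate - 5.
Substituting into the fish_pop equation gives fish_pop = 12*harvest_rate - 15.
Solve 12*harvest_rate - 15 = -63: harvest_rate = (-63 + 15) / 12 = -4.

harvest_rate = -4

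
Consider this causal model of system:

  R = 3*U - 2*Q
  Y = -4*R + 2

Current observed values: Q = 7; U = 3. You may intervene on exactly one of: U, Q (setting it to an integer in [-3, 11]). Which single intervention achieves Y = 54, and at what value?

set Q = 11

Intervening on U: Y = -12*U + 58. Reaching 54 requires U = 1/3, not an integer.
Intervening on Q: with other inputs at their observed values, Y = 8*Q - 34. Solving for 54 gives Q = 11, within [-3, 11].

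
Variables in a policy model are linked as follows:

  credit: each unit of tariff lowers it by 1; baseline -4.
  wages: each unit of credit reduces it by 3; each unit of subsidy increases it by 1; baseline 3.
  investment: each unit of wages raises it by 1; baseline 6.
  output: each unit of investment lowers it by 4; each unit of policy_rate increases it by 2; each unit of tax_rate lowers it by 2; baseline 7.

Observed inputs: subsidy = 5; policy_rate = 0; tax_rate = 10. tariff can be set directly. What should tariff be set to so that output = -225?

Substituting into the wages equation gives wages = 3*tariff + 20.
So investment = 3*tariff + 26.
This gives output = -12*tariff - 117.
Solve -12*tariff - 117 = -225: tariff = (-225 + 117) / -12 = 9.

tariff = 9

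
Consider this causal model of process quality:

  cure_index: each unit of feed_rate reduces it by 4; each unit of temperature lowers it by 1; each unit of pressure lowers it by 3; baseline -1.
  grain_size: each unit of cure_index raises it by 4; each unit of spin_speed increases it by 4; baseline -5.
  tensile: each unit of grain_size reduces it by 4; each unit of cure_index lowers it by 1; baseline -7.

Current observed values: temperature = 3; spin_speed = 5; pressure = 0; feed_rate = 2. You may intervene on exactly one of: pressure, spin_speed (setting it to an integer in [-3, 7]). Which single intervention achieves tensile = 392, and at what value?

set pressure = 5

Intervening on pressure: with other inputs at their observed values, tensile = 51*pressure + 137. Solving for 392 gives pressure = 5, within [-3, 7].
Intervening on spin_speed: tensile = -16*spin_speed + 217. Reaching 392 requires spin_speed = -175/16, not an integer.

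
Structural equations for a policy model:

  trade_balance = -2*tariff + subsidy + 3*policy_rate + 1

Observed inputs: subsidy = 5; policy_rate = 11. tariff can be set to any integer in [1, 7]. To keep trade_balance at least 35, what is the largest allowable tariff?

Substituting into the trade_balance equation gives trade_balance = -2*tariff + 39.
Require -2*tariff + 39 ≥ 35, so tariff ≤ 2.
The largest integer in [1, 7] satisfying this is 2.

tariff = 2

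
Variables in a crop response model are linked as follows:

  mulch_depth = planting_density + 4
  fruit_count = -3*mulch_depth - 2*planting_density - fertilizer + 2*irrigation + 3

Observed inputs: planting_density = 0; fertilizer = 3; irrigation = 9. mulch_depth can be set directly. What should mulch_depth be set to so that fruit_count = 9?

mulch_depth = 3

Intervening on mulch_depth fixes its value directly, overriding its dependence on planting_density.
Substituting into the fruit_count equation gives fruit_count = -3*mulch_depth + 18.
Solve -3*mulch_depth + 18 = 9: mulch_depth = (9 - 18) / -3 = 3.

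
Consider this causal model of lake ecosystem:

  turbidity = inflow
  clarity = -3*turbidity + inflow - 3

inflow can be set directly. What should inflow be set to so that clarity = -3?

Substituting into the clarity equation gives clarity = -2*inflow - 3.
Solve -2*inflow - 3 = -3: inflow = (-3 + 3) / -2 = 0.

inflow = 0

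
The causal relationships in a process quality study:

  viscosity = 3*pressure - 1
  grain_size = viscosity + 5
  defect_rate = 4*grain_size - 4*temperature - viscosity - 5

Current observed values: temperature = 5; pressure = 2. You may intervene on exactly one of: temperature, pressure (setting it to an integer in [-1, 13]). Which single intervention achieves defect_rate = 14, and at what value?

Intervening on temperature: with other inputs at their observed values, defect_rate = -4*temperature + 30. Solving for 14 gives temperature = 4, within [-1, 13].
Intervening on pressure: defect_rate = 9*pressure - 8. Reaching 14 requires pressure = 22/9, not an integer.

set temperature = 4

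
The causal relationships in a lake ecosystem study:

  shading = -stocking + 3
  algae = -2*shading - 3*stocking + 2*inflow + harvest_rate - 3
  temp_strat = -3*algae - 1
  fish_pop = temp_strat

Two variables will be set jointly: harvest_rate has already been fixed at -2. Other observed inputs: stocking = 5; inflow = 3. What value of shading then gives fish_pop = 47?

With harvest_rate held at -2:
Intervening on shading fixes its value directly, overriding its dependence on stocking.
Substituting into the algae equation gives algae = -2*shading - 14.
Substituting into the temp_strat equation gives temp_strat = 6*shading + 41.
Substituting into the fish_pop equation gives fish_pop = 6*shading + 41.
Solve 6*shading + 41 = 47: shading = (47 - 41) / 6 = 1.

shading = 1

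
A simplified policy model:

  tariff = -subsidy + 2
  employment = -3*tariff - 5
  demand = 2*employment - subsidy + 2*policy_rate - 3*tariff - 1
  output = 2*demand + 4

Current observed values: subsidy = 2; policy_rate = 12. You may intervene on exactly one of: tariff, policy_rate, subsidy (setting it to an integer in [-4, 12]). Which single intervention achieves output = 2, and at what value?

Intervening on tariff: output = -18*tariff + 26. Reaching 2 requires tariff = 4/3, not an integer.
Intervening on policy_rate: with other inputs at their observed values, output = 4*policy_rate - 22. Solving for 2 gives policy_rate = 6, within [-4, 12].
Intervening on subsidy: output = 16*subsidy - 6. Reaching 2 requires subsidy = 1/2, not an integer.

set policy_rate = 6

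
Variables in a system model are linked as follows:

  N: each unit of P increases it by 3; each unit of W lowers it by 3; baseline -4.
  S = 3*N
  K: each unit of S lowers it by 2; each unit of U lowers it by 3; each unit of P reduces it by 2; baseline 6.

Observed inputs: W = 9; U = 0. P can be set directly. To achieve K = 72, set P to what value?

Substituting into the N equation gives N = 3*P - 31.
Substituting into the S equation gives S = 9*P - 93.
This gives K = -20*P + 192.
Solve -20*P + 192 = 72: P = (72 - 192) / -20 = 6.

P = 6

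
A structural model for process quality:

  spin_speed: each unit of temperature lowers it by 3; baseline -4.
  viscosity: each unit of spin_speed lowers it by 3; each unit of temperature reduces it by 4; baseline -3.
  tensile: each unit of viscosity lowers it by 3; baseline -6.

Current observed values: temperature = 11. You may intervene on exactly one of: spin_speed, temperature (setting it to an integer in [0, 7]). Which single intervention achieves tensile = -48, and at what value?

Intervening on spin_speed: tensile = 9*spin_speed + 135. Reaching -48 requires spin_speed = -61/3, not an integer.
Intervening on temperature: with other inputs at their observed values, tensile = -15*temperature - 33. Solving for -48 gives temperature = 1, within [0, 7].

set temperature = 1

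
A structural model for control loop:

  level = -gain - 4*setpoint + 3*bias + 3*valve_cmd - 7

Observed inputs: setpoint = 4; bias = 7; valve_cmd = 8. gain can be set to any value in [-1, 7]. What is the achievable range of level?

Substituting into the level equation gives level = -gain + 22.
Linear in gain, so extremes are at the endpoints: gain = -1 gives level = 23; gain = 7 gives level = 15.

15 to 23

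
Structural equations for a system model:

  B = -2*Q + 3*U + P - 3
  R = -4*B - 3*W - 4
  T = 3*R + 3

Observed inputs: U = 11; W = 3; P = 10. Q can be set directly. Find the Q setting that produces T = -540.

Substituting into the B equation gives B = -2*Q + 40.
Substituting into the R equation gives R = 8*Q - 173.
T becomes 24*Q - 516.
Solve 24*Q - 516 = -540: Q = (-540 + 516) / 24 = -1.

Q = -1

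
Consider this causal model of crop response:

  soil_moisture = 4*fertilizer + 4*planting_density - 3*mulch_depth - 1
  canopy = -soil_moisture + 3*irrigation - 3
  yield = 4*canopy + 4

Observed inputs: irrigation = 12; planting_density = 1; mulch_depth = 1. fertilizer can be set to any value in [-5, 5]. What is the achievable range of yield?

56 to 216

Substituting into the soil_moisture equation gives soil_moisture = 4*fertilizer.
So canopy = -4*fertilizer + 33.
Substituting into the yield equation gives yield = -16*fertilizer + 136.
Linear in fertilizer, so extremes are at the endpoints: fertilizer = -5 gives yield = 216; fertilizer = 5 gives yield = 56.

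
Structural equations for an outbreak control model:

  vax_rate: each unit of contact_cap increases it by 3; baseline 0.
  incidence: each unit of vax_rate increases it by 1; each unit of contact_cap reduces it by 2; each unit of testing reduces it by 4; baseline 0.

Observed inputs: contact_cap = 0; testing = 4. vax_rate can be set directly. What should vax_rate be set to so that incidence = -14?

Intervening on vax_rate fixes its value directly, overriding its dependence on contact_cap.
Substituting into the incidence equation gives incidence = vax_rate - 16.
Solve vax_rate - 16 = -14: vax_rate = (-14 + 16) / 1 = 2.

vax_rate = 2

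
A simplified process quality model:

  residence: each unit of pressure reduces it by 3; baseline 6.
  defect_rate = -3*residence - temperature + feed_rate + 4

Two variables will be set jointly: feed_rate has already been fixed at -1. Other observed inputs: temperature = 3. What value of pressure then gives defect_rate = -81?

With feed_rate held at -1:
Substituting into the defect_rate equation gives defect_rate = 9*pressure - 18.
Solve 9*pressure - 18 = -81: pressure = (-81 + 18) / 9 = -7.

pressure = -7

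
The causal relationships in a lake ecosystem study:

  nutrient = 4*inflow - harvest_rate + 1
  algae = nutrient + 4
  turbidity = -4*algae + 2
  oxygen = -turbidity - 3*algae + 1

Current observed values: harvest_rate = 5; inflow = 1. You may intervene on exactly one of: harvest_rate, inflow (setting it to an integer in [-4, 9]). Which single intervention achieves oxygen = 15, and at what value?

Intervening on harvest_rate: oxygen = -harvest_rate + 8. Reaching 15 requires harvest_rate = -7, outside [-4, 9].
Intervening on inflow: with other inputs at their observed values, oxygen = 4*inflow - 1. Solving for 15 gives inflow = 4, within [-4, 9].

set inflow = 4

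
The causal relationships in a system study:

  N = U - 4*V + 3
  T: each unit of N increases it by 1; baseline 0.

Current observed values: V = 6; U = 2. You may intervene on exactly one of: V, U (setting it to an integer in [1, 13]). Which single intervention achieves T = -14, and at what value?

set U = 7

Intervening on V: T = -4*V + 5. Reaching -14 requires V = 19/4, not an integer.
Intervening on U: with other inputs at their observed values, T = U - 21. Solving for -14 gives U = 7, within [1, 13].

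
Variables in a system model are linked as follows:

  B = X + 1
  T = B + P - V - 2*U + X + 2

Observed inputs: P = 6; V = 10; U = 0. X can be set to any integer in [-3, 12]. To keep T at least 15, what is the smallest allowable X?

X = 8

Substituting into the T equation gives T = 2*X - 1.
Require 2*X - 1 ≥ 15, so X ≥ 8.
The smallest integer in [-3, 12] satisfying this is 8.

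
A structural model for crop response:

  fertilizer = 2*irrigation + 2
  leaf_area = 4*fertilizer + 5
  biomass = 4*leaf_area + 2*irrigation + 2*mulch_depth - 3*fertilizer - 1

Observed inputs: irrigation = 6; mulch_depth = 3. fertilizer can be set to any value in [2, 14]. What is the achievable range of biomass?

Intervening on fertilizer fixes its value directly, overriding its dependence on irrigation.
Substituting into the biomass equation gives biomass = 13*fertilizer + 37.
Linear in fertilizer, so extremes are at the endpoints: fertilizer = 2 gives biomass = 63; fertilizer = 14 gives biomass = 219.

63 to 219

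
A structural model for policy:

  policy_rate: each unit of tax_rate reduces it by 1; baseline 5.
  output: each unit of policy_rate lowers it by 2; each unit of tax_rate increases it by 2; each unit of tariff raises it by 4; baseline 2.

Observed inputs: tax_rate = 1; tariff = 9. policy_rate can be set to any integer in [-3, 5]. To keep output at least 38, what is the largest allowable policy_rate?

policy_rate = 1

Intervening on policy_rate fixes its value directly, overriding its dependence on tax_rate.
Substituting into the output equation gives output = -2*policy_rate + 40.
Require -2*policy_rate + 40 ≥ 38, so policy_rate ≤ 1.
The largest integer in [-3, 5] satisfying this is 1.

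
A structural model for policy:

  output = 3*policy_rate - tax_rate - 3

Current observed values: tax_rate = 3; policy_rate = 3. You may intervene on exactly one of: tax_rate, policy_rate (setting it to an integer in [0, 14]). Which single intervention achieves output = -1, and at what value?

Intervening on tax_rate: with other inputs at their observed values, output = -tax_rate + 6. Solving for -1 gives tax_rate = 7, within [0, 14].
Intervening on policy_rate: output = 3*policy_rate - 6. Reaching -1 requires policy_rate = 5/3, not an integer.

set tax_rate = 7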